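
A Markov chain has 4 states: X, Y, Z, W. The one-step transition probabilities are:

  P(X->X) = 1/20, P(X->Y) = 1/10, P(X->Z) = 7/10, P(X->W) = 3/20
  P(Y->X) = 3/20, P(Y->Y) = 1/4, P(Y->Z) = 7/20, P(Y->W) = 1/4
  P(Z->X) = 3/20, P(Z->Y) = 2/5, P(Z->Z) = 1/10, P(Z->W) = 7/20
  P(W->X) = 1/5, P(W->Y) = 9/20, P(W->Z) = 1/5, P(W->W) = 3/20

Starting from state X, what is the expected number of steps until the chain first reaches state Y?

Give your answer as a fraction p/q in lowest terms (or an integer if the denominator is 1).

Let h_i = expected steps to first reach Y from state i.
Boundary: h_Y = 0.
First-step equations for the other states:
  h_X = 1 + 1/20*h_X + 1/10*h_Y + 7/10*h_Z + 3/20*h_W
  h_Z = 1 + 3/20*h_X + 2/5*h_Y + 1/10*h_Z + 7/20*h_W
  h_W = 1 + 1/5*h_X + 9/20*h_Y + 1/5*h_Z + 3/20*h_W

Substituting h_Y = 0 and rearranging gives the linear system (I - Q) h = 1:
  [19/20, -7/10, -3/20] . (h_X, h_Z, h_W) = 1
  [-3/20, 9/10, -7/20] . (h_X, h_Z, h_W) = 1
  [-1/5, -1/5, 17/20] . (h_X, h_Z, h_W) = 1

Solving yields:
  h_X = 3400/981
  h_Z = 2660/981
  h_W = 860/327

Starting state is X, so the expected hitting time is h_X = 3400/981.

Answer: 3400/981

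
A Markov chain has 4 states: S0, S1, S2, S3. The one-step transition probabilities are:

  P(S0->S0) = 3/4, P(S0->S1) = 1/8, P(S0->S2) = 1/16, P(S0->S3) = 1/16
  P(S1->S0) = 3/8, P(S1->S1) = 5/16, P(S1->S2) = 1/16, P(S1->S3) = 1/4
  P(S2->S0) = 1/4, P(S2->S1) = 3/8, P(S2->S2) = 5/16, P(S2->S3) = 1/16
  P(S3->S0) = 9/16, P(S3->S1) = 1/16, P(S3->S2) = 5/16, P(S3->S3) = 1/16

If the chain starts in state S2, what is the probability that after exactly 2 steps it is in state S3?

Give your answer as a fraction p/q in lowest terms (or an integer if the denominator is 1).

Answer: 17/128

Derivation:
Computing P^2 by repeated multiplication:
P^1 =
  S0: [3/4, 1/8, 1/16, 1/16]
  S1: [3/8, 5/16, 1/16, 1/4]
  S2: [1/4, 3/8, 5/16, 1/16]
  S3: [9/16, 1/16, 5/16, 1/16]
P^2 =
  S0: [169/256, 41/256, 3/32, 11/128]
  S1: [71/128, 47/256, 9/64, 31/256]
  S2: [113/256, 69/256, 5/32, 17/128]
  S3: [143/256, 27/128, 5/32, 19/256]

(P^2)[S2 -> S3] = 17/128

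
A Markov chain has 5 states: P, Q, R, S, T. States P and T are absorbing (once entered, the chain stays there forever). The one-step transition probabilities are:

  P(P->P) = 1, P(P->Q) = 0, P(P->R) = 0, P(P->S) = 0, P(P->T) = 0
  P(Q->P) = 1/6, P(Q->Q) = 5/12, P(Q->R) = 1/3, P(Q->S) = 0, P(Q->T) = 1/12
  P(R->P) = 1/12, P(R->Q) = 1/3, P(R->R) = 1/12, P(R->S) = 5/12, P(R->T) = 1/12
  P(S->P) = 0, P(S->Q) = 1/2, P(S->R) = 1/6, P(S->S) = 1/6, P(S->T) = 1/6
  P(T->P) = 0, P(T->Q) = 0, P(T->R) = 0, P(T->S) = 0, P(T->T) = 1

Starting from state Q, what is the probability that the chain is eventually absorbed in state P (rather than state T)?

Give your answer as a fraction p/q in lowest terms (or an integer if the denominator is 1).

Answer: 4/7

Derivation:
Let a_i = P(absorbed in P | start in state i).
Boundary conditions: a_P = 1, a_T = 0.
For each transient state i, a_i = sum_j P(i->j) * a_j:
  a_Q = 1/6*a_P + 5/12*a_Q + 1/3*a_R + 0*a_S + 1/12*a_T
  a_R = 1/12*a_P + 1/3*a_Q + 1/12*a_R + 5/12*a_S + 1/12*a_T
  a_S = 0*a_P + 1/2*a_Q + 1/6*a_R + 1/6*a_S + 1/6*a_T

Substituting a_P = 1 and a_T = 0, rearrange to (I - Q) a = r where r[i] = P(i -> P):
  [7/12, -1/3, 0] . (a_Q, a_R, a_S) = 1/6
  [-1/3, 11/12, -5/12] . (a_Q, a_R, a_S) = 1/12
  [-1/2, -1/6, 5/6] . (a_Q, a_R, a_S) = 0

Solving yields:
  a_Q = 4/7
  a_R = 1/2
  a_S = 31/70

Starting state is Q, so the absorption probability is a_Q = 4/7.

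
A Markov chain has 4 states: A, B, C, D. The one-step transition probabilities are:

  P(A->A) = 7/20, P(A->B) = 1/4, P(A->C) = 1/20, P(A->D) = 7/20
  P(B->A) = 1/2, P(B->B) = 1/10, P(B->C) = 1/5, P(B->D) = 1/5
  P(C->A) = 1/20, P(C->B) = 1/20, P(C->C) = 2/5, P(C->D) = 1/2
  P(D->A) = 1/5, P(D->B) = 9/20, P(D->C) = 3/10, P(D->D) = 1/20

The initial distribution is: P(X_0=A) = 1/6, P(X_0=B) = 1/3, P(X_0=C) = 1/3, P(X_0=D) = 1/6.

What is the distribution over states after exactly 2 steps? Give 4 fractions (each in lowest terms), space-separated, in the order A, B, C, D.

Propagating the distribution step by step (d_{t+1} = d_t * P):
d_0 = (A=1/6, B=1/3, C=1/3, D=1/6)
  d_1[A] = 1/6*7/20 + 1/3*1/2 + 1/3*1/20 + 1/6*1/5 = 11/40
  d_1[B] = 1/6*1/4 + 1/3*1/10 + 1/3*1/20 + 1/6*9/20 = 1/6
  d_1[C] = 1/6*1/20 + 1/3*1/5 + 1/3*2/5 + 1/6*3/10 = 31/120
  d_1[D] = 1/6*7/20 + 1/3*1/5 + 1/3*1/2 + 1/6*1/20 = 3/10
d_1 = (A=11/40, B=1/6, C=31/120, D=3/10)
  d_2[A] = 11/40*7/20 + 1/6*1/2 + 31/120*1/20 + 3/10*1/5 = 101/400
  d_2[B] = 11/40*1/4 + 1/6*1/10 + 31/120*1/20 + 3/10*9/20 = 7/30
  d_2[C] = 11/40*1/20 + 1/6*1/5 + 31/120*2/5 + 3/10*3/10 = 577/2400
  d_2[D] = 11/40*7/20 + 1/6*1/5 + 31/120*1/2 + 3/10*1/20 = 219/800
d_2 = (A=101/400, B=7/30, C=577/2400, D=219/800)

Answer: 101/400 7/30 577/2400 219/800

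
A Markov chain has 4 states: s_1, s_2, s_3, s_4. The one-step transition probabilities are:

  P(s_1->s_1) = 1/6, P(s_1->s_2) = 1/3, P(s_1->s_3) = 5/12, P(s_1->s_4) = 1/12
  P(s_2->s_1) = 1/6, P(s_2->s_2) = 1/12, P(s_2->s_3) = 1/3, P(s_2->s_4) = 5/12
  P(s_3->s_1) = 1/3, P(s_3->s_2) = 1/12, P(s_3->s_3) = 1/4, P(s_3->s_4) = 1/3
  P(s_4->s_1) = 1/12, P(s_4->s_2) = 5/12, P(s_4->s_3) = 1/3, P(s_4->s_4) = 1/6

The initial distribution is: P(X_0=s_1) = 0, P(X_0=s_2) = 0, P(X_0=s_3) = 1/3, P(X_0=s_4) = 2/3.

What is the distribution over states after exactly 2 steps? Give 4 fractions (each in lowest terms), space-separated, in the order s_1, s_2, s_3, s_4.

Answer: 43/216 43/216 139/432 121/432

Derivation:
Propagating the distribution step by step (d_{t+1} = d_t * P):
d_0 = (s_1=0, s_2=0, s_3=1/3, s_4=2/3)
  d_1[s_1] = 0*1/6 + 0*1/6 + 1/3*1/3 + 2/3*1/12 = 1/6
  d_1[s_2] = 0*1/3 + 0*1/12 + 1/3*1/12 + 2/3*5/12 = 11/36
  d_1[s_3] = 0*5/12 + 0*1/3 + 1/3*1/4 + 2/3*1/3 = 11/36
  d_1[s_4] = 0*1/12 + 0*5/12 + 1/3*1/3 + 2/3*1/6 = 2/9
d_1 = (s_1=1/6, s_2=11/36, s_3=11/36, s_4=2/9)
  d_2[s_1] = 1/6*1/6 + 11/36*1/6 + 11/36*1/3 + 2/9*1/12 = 43/216
  d_2[s_2] = 1/6*1/3 + 11/36*1/12 + 11/36*1/12 + 2/9*5/12 = 43/216
  d_2[s_3] = 1/6*5/12 + 11/36*1/3 + 11/36*1/4 + 2/9*1/3 = 139/432
  d_2[s_4] = 1/6*1/12 + 11/36*5/12 + 11/36*1/3 + 2/9*1/6 = 121/432
d_2 = (s_1=43/216, s_2=43/216, s_3=139/432, s_4=121/432)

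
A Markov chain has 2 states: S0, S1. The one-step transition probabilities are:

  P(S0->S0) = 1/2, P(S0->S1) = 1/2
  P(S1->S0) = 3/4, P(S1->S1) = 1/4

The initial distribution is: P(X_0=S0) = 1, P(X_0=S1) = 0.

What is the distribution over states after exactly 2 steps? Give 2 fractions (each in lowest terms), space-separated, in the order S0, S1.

Propagating the distribution step by step (d_{t+1} = d_t * P):
d_0 = (S0=1, S1=0)
  d_1[S0] = 1*1/2 + 0*3/4 = 1/2
  d_1[S1] = 1*1/2 + 0*1/4 = 1/2
d_1 = (S0=1/2, S1=1/2)
  d_2[S0] = 1/2*1/2 + 1/2*3/4 = 5/8
  d_2[S1] = 1/2*1/2 + 1/2*1/4 = 3/8
d_2 = (S0=5/8, S1=3/8)

Answer: 5/8 3/8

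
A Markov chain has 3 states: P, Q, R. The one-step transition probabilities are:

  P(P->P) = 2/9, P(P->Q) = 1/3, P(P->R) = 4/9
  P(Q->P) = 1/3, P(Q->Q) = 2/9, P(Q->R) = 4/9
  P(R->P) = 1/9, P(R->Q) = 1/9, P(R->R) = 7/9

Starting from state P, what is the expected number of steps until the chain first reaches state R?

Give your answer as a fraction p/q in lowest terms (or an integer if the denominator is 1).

Answer: 9/4

Derivation:
Let h_i = expected steps to first reach R from state i.
Boundary: h_R = 0.
First-step equations for the other states:
  h_P = 1 + 2/9*h_P + 1/3*h_Q + 4/9*h_R
  h_Q = 1 + 1/3*h_P + 2/9*h_Q + 4/9*h_R

Substituting h_R = 0 and rearranging gives the linear system (I - Q) h = 1:
  [7/9, -1/3] . (h_P, h_Q) = 1
  [-1/3, 7/9] . (h_P, h_Q) = 1

Solving yields:
  h_P = 9/4
  h_Q = 9/4

Starting state is P, so the expected hitting time is h_P = 9/4.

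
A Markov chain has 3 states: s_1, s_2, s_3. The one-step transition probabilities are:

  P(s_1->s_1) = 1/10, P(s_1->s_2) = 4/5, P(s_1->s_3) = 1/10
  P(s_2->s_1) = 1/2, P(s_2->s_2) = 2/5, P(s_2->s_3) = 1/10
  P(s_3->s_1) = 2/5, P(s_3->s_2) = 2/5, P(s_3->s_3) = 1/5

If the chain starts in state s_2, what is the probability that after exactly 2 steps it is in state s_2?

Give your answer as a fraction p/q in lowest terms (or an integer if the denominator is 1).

Computing P^2 by repeated multiplication:
P^1 =
  s_1: [1/10, 4/5, 1/10]
  s_2: [1/2, 2/5, 1/10]
  s_3: [2/5, 2/5, 1/5]
P^2 =
  s_1: [9/20, 11/25, 11/100]
  s_2: [29/100, 3/5, 11/100]
  s_3: [8/25, 14/25, 3/25]

(P^2)[s_2 -> s_2] = 3/5

Answer: 3/5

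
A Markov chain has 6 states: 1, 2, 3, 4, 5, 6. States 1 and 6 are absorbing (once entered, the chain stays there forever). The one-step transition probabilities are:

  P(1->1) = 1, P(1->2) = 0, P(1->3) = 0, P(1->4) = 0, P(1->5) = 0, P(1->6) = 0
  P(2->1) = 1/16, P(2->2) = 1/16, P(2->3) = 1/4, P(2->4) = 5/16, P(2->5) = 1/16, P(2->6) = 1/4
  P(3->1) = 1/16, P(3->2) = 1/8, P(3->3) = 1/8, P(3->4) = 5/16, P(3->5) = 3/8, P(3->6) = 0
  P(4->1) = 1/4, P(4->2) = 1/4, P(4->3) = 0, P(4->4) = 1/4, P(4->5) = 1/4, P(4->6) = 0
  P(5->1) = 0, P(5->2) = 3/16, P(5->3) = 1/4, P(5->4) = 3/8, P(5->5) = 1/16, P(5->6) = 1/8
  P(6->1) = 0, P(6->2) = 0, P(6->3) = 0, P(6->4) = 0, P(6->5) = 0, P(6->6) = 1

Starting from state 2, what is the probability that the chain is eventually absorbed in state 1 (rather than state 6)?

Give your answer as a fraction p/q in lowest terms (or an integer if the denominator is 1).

Let a_i = P(absorbed in 1 | start in state i).
Boundary conditions: a_1 = 1, a_6 = 0.
For each transient state i, a_i = sum_j P(i->j) * a_j:
  a_2 = 1/16*a_1 + 1/16*a_2 + 1/4*a_3 + 5/16*a_4 + 1/16*a_5 + 1/4*a_6
  a_3 = 1/16*a_1 + 1/8*a_2 + 1/8*a_3 + 5/16*a_4 + 3/8*a_5 + 0*a_6
  a_4 = 1/4*a_1 + 1/4*a_2 + 0*a_3 + 1/4*a_4 + 1/4*a_5 + 0*a_6
  a_5 = 0*a_1 + 3/16*a_2 + 1/4*a_3 + 3/8*a_4 + 1/16*a_5 + 1/8*a_6

Substituting a_1 = 1 and a_6 = 0, rearrange to (I - Q) a = r where r[i] = P(i -> 1):
  [15/16, -1/4, -5/16, -1/16] . (a_2, a_3, a_4, a_5) = 1/16
  [-1/8, 7/8, -5/16, -3/8] . (a_2, a_3, a_4, a_5) = 1/16
  [-1/4, 0, 3/4, -1/4] . (a_2, a_3, a_4, a_5) = 1/4
  [-3/16, -1/4, -3/8, 15/16] . (a_2, a_3, a_4, a_5) = 0

Solving yields:
  a_2 = 265/543
  a_3 = 110/181
  a_4 = 365/543
  a_5 = 287/543

Starting state is 2, so the absorption probability is a_2 = 265/543.

Answer: 265/543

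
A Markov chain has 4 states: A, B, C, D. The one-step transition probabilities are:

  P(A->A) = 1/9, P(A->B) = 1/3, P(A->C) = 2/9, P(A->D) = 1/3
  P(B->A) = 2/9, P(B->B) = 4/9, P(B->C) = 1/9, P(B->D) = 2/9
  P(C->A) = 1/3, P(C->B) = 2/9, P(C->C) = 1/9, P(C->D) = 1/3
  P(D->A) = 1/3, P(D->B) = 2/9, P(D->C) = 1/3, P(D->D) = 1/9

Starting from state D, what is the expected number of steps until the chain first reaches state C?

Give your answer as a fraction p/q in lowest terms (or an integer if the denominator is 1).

Let h_i = expected steps to first reach C from state i.
Boundary: h_C = 0.
First-step equations for the other states:
  h_A = 1 + 1/9*h_A + 1/3*h_B + 2/9*h_C + 1/3*h_D
  h_B = 1 + 2/9*h_A + 4/9*h_B + 1/9*h_C + 2/9*h_D
  h_D = 1 + 1/3*h_A + 2/9*h_B + 1/3*h_C + 1/9*h_D

Substituting h_C = 0 and rearranging gives the linear system (I - Q) h = 1:
  [8/9, -1/3, -1/3] . (h_A, h_B, h_D) = 1
  [-2/9, 5/9, -2/9] . (h_A, h_B, h_D) = 1
  [-1/3, -2/9, 8/9] . (h_A, h_B, h_D) = 1

Solving yields:
  h_A = 261/55
  h_B = 27/5
  h_D = 234/55

Starting state is D, so the expected hitting time is h_D = 234/55.

Answer: 234/55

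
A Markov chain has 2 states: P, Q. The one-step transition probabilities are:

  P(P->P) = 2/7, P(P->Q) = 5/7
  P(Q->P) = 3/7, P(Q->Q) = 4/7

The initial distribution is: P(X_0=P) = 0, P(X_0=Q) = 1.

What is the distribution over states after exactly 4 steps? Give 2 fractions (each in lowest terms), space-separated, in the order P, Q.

Propagating the distribution step by step (d_{t+1} = d_t * P):
d_0 = (P=0, Q=1)
  d_1[P] = 0*2/7 + 1*3/7 = 3/7
  d_1[Q] = 0*5/7 + 1*4/7 = 4/7
d_1 = (P=3/7, Q=4/7)
  d_2[P] = 3/7*2/7 + 4/7*3/7 = 18/49
  d_2[Q] = 3/7*5/7 + 4/7*4/7 = 31/49
d_2 = (P=18/49, Q=31/49)
  d_3[P] = 18/49*2/7 + 31/49*3/7 = 129/343
  d_3[Q] = 18/49*5/7 + 31/49*4/7 = 214/343
d_3 = (P=129/343, Q=214/343)
  d_4[P] = 129/343*2/7 + 214/343*3/7 = 900/2401
  d_4[Q] = 129/343*5/7 + 214/343*4/7 = 1501/2401
d_4 = (P=900/2401, Q=1501/2401)

Answer: 900/2401 1501/2401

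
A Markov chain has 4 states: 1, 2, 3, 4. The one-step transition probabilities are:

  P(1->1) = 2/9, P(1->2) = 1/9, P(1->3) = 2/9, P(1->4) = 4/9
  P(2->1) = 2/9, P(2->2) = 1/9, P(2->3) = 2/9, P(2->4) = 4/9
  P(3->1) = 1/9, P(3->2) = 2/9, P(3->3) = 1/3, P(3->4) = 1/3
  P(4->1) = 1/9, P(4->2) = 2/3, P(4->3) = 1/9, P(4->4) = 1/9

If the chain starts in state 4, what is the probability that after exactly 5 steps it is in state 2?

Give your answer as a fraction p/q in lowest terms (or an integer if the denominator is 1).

Answer: 18647/59049

Derivation:
Computing P^5 by repeated multiplication:
P^1 =
  1: [2/9, 1/9, 2/9, 4/9]
  2: [2/9, 1/9, 2/9, 4/9]
  3: [1/9, 2/9, 1/3, 1/3]
  4: [1/9, 2/3, 1/9, 1/9]
P^2 =
  1: [4/27, 31/81, 16/81, 22/81]
  2: [4/27, 31/81, 16/81, 22/81]
  3: [4/27, 1/3, 2/9, 8/27]
  4: [16/81, 5/27, 2/9, 32/81]
P^3 =
  1: [124/729, 23/81, 52/243, 242/729]
  2: [124/729, 23/81, 52/243, 242/729]
  3: [40/243, 73/243, 52/243, 26/81]
  4: [112/729, 259/729, 148/729, 70/243]
P^4 =
  1: [1060/6561, 2095/6561, 1372/6561, 226/729]
  2: [1060/6561, 2095/6561, 1372/6561, 226/729]
  3: [356/2187, 685/2187, 460/2187, 686/2187]
  4: [1100/6561, 1927/6561, 1396/6561, 2138/6561]
P^5 =
  1: [9716/59049, 18103/59049, 12460/59049, 18770/59049]
  2: [9716/59049, 18103/59049, 12460/59049, 18770/59049]
  3: [1076/6561, 6077/19683, 4148/19683, 6230/19683]
  4: [3196/19683, 18647/59049, 12380/59049, 18434/59049]

(P^5)[4 -> 2] = 18647/59049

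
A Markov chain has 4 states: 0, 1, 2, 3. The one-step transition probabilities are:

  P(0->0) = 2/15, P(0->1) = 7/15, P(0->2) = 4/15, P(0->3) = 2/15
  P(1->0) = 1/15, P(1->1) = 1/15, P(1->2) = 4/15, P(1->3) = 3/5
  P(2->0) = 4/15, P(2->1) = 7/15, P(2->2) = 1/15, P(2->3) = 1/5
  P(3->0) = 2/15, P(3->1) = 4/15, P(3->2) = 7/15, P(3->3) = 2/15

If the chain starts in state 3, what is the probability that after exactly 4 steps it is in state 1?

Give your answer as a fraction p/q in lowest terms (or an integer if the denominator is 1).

Computing P^4 by repeated multiplication:
P^1 =
  0: [2/15, 7/15, 4/15, 2/15]
  1: [1/15, 1/15, 4/15, 3/5]
  2: [4/15, 7/15, 1/15, 1/5]
  3: [2/15, 4/15, 7/15, 2/15]
P^2 =
  0: [31/225, 19/75, 6/25, 83/225]
  1: [37/225, 8/25, 1/3, 41/225]
  2: [1/9, 6/25, 22/75, 16/45]
  3: [8/45, 1/3, 1/5, 13/45]
P^3 =
  0: [167/1125, 328/1125, 329/1125, 301/1125]
  1: [176/1125, 68/225, 266/1125, 343/1125]
  2: [176/1125, 337/1125, 314/1125, 298/1125]
  3: [31/225, 62/225, 64/225, 68/225]
P^4 =
  0: [172/1125, 556/1875, 1472/5625, 13/45]
  1: [814/5625, 178/625, 1577/5625, 544/1875]
  2: [847/5625, 551/1875, 1484/5625, 547/1875]
  3: [172/1125, 37/125, 304/1125, 316/1125]

(P^4)[3 -> 1] = 37/125

Answer: 37/125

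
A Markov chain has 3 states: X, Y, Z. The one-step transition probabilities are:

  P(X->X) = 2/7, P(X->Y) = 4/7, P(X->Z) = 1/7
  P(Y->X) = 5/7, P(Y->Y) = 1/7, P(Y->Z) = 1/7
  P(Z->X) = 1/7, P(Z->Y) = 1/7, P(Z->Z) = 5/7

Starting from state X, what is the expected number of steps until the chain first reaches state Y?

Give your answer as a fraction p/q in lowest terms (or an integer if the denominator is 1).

Answer: 7/3

Derivation:
Let h_i = expected steps to first reach Y from state i.
Boundary: h_Y = 0.
First-step equations for the other states:
  h_X = 1 + 2/7*h_X + 4/7*h_Y + 1/7*h_Z
  h_Z = 1 + 1/7*h_X + 1/7*h_Y + 5/7*h_Z

Substituting h_Y = 0 and rearranging gives the linear system (I - Q) h = 1:
  [5/7, -1/7] . (h_X, h_Z) = 1
  [-1/7, 2/7] . (h_X, h_Z) = 1

Solving yields:
  h_X = 7/3
  h_Z = 14/3

Starting state is X, so the expected hitting time is h_X = 7/3.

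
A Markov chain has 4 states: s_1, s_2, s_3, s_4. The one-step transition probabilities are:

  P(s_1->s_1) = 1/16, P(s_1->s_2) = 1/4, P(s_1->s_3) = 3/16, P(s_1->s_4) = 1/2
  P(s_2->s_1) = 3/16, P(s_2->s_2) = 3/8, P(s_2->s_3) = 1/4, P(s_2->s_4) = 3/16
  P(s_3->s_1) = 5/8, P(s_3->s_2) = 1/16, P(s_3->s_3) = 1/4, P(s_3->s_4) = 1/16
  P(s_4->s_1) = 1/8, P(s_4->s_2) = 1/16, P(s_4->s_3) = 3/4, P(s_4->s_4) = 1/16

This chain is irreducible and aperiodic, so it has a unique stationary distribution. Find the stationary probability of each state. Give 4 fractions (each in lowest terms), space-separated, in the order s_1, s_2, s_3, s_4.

The stationary distribution satisfies pi = pi * P, i.e.:
  pi_s_1 = 1/16*pi_s_1 + 3/16*pi_s_2 + 5/8*pi_s_3 + 1/8*pi_s_4
  pi_s_2 = 1/4*pi_s_1 + 3/8*pi_s_2 + 1/16*pi_s_3 + 1/16*pi_s_4
  pi_s_3 = 3/16*pi_s_1 + 1/4*pi_s_2 + 1/4*pi_s_3 + 3/4*pi_s_4
  pi_s_4 = 1/2*pi_s_1 + 3/16*pi_s_2 + 1/16*pi_s_3 + 1/16*pi_s_4
with normalization: pi_s_1 + pi_s_2 + pi_s_3 + pi_s_4 = 1.

Using the first 3 balance equations plus normalization, the linear system A*pi = b is:
  [-15/16, 3/16, 5/8, 1/8] . pi = 0
  [1/4, -5/8, 1/16, 1/16] . pi = 0
  [3/16, 1/4, -3/4, 3/4] . pi = 0
  [1, 1, 1, 1] . pi = 1

Solving yields:
  pi_s_1 = 193/675
  pi_s_2 = 38/225
  pi_s_3 = 1817/5400
  pi_s_4 = 1127/5400

Verification (pi * P):
  193/675*1/16 + 38/225*3/16 + 1817/5400*5/8 + 1127/5400*1/8 = 193/675 = pi_s_1  (ok)
  193/675*1/4 + 38/225*3/8 + 1817/5400*1/16 + 1127/5400*1/16 = 38/225 = pi_s_2  (ok)
  193/675*3/16 + 38/225*1/4 + 1817/5400*1/4 + 1127/5400*3/4 = 1817/5400 = pi_s_3  (ok)
  193/675*1/2 + 38/225*3/16 + 1817/5400*1/16 + 1127/5400*1/16 = 1127/5400 = pi_s_4  (ok)

Answer: 193/675 38/225 1817/5400 1127/5400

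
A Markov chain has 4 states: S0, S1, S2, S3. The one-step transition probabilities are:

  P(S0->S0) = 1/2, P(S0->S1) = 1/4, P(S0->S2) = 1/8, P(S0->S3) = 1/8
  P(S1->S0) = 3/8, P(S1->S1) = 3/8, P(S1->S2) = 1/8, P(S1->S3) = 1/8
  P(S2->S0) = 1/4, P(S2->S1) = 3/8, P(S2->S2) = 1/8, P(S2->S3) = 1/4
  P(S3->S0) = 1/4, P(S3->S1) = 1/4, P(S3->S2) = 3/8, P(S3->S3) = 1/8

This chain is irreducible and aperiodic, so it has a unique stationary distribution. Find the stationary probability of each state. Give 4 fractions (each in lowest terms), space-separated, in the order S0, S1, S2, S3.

Answer: 167/434 67/217 5/31 9/62

Derivation:
The stationary distribution satisfies pi = pi * P, i.e.:
  pi_S0 = 1/2*pi_S0 + 3/8*pi_S1 + 1/4*pi_S2 + 1/4*pi_S3
  pi_S1 = 1/4*pi_S0 + 3/8*pi_S1 + 3/8*pi_S2 + 1/4*pi_S3
  pi_S2 = 1/8*pi_S0 + 1/8*pi_S1 + 1/8*pi_S2 + 3/8*pi_S3
  pi_S3 = 1/8*pi_S0 + 1/8*pi_S1 + 1/4*pi_S2 + 1/8*pi_S3
with normalization: pi_S0 + pi_S1 + pi_S2 + pi_S3 = 1.

Using the first 3 balance equations plus normalization, the linear system A*pi = b is:
  [-1/2, 3/8, 1/4, 1/4] . pi = 0
  [1/4, -5/8, 3/8, 1/4] . pi = 0
  [1/8, 1/8, -7/8, 3/8] . pi = 0
  [1, 1, 1, 1] . pi = 1

Solving yields:
  pi_S0 = 167/434
  pi_S1 = 67/217
  pi_S2 = 5/31
  pi_S3 = 9/62

Verification (pi * P):
  167/434*1/2 + 67/217*3/8 + 5/31*1/4 + 9/62*1/4 = 167/434 = pi_S0  (ok)
  167/434*1/4 + 67/217*3/8 + 5/31*3/8 + 9/62*1/4 = 67/217 = pi_S1  (ok)
  167/434*1/8 + 67/217*1/8 + 5/31*1/8 + 9/62*3/8 = 5/31 = pi_S2  (ok)
  167/434*1/8 + 67/217*1/8 + 5/31*1/4 + 9/62*1/8 = 9/62 = pi_S3  (ok)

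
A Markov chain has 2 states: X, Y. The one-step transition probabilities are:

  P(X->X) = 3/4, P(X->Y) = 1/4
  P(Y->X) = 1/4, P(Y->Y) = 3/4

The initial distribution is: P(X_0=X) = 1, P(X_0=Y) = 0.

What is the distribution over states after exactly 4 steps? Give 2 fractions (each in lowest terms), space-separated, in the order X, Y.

Answer: 17/32 15/32

Derivation:
Propagating the distribution step by step (d_{t+1} = d_t * P):
d_0 = (X=1, Y=0)
  d_1[X] = 1*3/4 + 0*1/4 = 3/4
  d_1[Y] = 1*1/4 + 0*3/4 = 1/4
d_1 = (X=3/4, Y=1/4)
  d_2[X] = 3/4*3/4 + 1/4*1/4 = 5/8
  d_2[Y] = 3/4*1/4 + 1/4*3/4 = 3/8
d_2 = (X=5/8, Y=3/8)
  d_3[X] = 5/8*3/4 + 3/8*1/4 = 9/16
  d_3[Y] = 5/8*1/4 + 3/8*3/4 = 7/16
d_3 = (X=9/16, Y=7/16)
  d_4[X] = 9/16*3/4 + 7/16*1/4 = 17/32
  d_4[Y] = 9/16*1/4 + 7/16*3/4 = 15/32
d_4 = (X=17/32, Y=15/32)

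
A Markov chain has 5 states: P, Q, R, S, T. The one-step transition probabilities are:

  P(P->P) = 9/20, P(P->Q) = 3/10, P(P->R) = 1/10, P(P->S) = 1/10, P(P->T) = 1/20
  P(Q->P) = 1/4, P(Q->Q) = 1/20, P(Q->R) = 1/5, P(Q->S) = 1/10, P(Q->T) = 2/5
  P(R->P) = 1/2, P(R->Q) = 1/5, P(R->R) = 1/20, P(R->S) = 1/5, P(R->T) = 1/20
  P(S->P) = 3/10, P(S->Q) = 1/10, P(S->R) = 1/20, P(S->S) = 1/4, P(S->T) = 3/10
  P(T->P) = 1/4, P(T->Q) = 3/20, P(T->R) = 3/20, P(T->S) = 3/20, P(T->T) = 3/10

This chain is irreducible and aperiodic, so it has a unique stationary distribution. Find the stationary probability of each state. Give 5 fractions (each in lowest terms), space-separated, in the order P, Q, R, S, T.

Answer: 50574/141457 26009/141457 16334/141457 20229/141457 28311/141457

Derivation:
The stationary distribution satisfies pi = pi * P, i.e.:
  pi_P = 9/20*pi_P + 1/4*pi_Q + 1/2*pi_R + 3/10*pi_S + 1/4*pi_T
  pi_Q = 3/10*pi_P + 1/20*pi_Q + 1/5*pi_R + 1/10*pi_S + 3/20*pi_T
  pi_R = 1/10*pi_P + 1/5*pi_Q + 1/20*pi_R + 1/20*pi_S + 3/20*pi_T
  pi_S = 1/10*pi_P + 1/10*pi_Q + 1/5*pi_R + 1/4*pi_S + 3/20*pi_T
  pi_T = 1/20*pi_P + 2/5*pi_Q + 1/20*pi_R + 3/10*pi_S + 3/10*pi_T
with normalization: pi_P + pi_Q + pi_R + pi_S + pi_T = 1.

Using the first 4 balance equations plus normalization, the linear system A*pi = b is:
  [-11/20, 1/4, 1/2, 3/10, 1/4] . pi = 0
  [3/10, -19/20, 1/5, 1/10, 3/20] . pi = 0
  [1/10, 1/5, -19/20, 1/20, 3/20] . pi = 0
  [1/10, 1/10, 1/5, -3/4, 3/20] . pi = 0
  [1, 1, 1, 1, 1] . pi = 1

Solving yields:
  pi_P = 50574/141457
  pi_Q = 26009/141457
  pi_R = 16334/141457
  pi_S = 20229/141457
  pi_T = 28311/141457

Verification (pi * P):
  50574/141457*9/20 + 26009/141457*1/4 + 16334/141457*1/2 + 20229/141457*3/10 + 28311/141457*1/4 = 50574/141457 = pi_P  (ok)
  50574/141457*3/10 + 26009/141457*1/20 + 16334/141457*1/5 + 20229/141457*1/10 + 28311/141457*3/20 = 26009/141457 = pi_Q  (ok)
  50574/141457*1/10 + 26009/141457*1/5 + 16334/141457*1/20 + 20229/141457*1/20 + 28311/141457*3/20 = 16334/141457 = pi_R  (ok)
  50574/141457*1/10 + 26009/141457*1/10 + 16334/141457*1/5 + 20229/141457*1/4 + 28311/141457*3/20 = 20229/141457 = pi_S  (ok)
  50574/141457*1/20 + 26009/141457*2/5 + 16334/141457*1/20 + 20229/141457*3/10 + 28311/141457*3/10 = 28311/141457 = pi_T  (ok)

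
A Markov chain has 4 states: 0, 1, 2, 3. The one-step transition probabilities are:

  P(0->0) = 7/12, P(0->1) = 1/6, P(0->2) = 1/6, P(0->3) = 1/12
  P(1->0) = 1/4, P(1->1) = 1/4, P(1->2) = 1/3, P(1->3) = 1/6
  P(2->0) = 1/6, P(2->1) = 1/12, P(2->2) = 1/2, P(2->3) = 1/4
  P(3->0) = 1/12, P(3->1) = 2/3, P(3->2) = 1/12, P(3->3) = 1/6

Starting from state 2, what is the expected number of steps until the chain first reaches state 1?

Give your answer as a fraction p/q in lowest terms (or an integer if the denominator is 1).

Let h_i = expected steps to first reach 1 from state i.
Boundary: h_1 = 0.
First-step equations for the other states:
  h_0 = 1 + 7/12*h_0 + 1/6*h_1 + 1/6*h_2 + 1/12*h_3
  h_2 = 1 + 1/6*h_0 + 1/12*h_1 + 1/2*h_2 + 1/4*h_3
  h_3 = 1 + 1/12*h_0 + 2/3*h_1 + 1/12*h_2 + 1/6*h_3

Substituting h_1 = 0 and rearranging gives the linear system (I - Q) h = 1:
  [5/12, -1/6, -1/12] . (h_0, h_2, h_3) = 1
  [-1/6, 1/2, -1/4] . (h_0, h_2, h_3) = 1
  [-1/12, -1/12, 5/6] . (h_0, h_2, h_3) = 1

Solving yields:
  h_0 = 360/77
  h_2 = 356/77
  h_3 = 164/77

Starting state is 2, so the expected hitting time is h_2 = 356/77.

Answer: 356/77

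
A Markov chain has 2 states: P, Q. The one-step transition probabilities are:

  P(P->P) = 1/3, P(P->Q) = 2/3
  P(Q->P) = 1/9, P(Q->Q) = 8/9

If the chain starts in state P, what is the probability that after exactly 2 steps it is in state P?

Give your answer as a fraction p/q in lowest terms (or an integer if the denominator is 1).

Computing P^2 by repeated multiplication:
P^1 =
  P: [1/3, 2/3]
  Q: [1/9, 8/9]
P^2 =
  P: [5/27, 22/27]
  Q: [11/81, 70/81]

(P^2)[P -> P] = 5/27

Answer: 5/27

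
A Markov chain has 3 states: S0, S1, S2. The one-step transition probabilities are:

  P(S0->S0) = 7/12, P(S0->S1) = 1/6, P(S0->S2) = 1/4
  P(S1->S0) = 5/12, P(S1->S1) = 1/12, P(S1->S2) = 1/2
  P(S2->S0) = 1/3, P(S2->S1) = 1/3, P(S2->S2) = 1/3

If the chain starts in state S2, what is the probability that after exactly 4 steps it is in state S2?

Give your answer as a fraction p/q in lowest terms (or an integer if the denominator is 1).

Answer: 1711/5184

Derivation:
Computing P^4 by repeated multiplication:
P^1 =
  S0: [7/12, 1/6, 1/4]
  S1: [5/12, 1/12, 1/2]
  S2: [1/3, 1/3, 1/3]
P^2 =
  S0: [71/144, 7/36, 5/16]
  S1: [4/9, 35/144, 5/16]
  S2: [4/9, 7/36, 13/36]
P^3 =
  S0: [817/1728, 175/864, 187/576]
  S1: [803/1728, 343/1728, 97/288]
  S2: [199/432, 91/432, 71/216]
P^4 =
  S0: [9713/20736, 1057/5184, 755/2304]
  S1: [151/324, 4277/20736, 755/2304]
  S2: [151/324, 1057/5184, 1711/5184]

(P^4)[S2 -> S2] = 1711/5184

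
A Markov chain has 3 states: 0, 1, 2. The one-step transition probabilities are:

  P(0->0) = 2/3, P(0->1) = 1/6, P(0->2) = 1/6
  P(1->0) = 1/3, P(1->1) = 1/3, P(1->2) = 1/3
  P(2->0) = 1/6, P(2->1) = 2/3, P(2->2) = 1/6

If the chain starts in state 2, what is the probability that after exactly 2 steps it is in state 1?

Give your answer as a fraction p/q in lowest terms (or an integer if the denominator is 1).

Answer: 13/36

Derivation:
Computing P^2 by repeated multiplication:
P^1 =
  0: [2/3, 1/6, 1/6]
  1: [1/3, 1/3, 1/3]
  2: [1/6, 2/3, 1/6]
P^2 =
  0: [19/36, 5/18, 7/36]
  1: [7/18, 7/18, 2/9]
  2: [13/36, 13/36, 5/18]

(P^2)[2 -> 1] = 13/36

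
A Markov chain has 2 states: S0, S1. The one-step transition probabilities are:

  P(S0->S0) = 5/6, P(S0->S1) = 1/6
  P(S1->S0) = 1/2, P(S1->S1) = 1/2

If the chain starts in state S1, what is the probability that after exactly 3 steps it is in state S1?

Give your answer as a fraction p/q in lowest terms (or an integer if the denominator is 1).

Computing P^3 by repeated multiplication:
P^1 =
  S0: [5/6, 1/6]
  S1: [1/2, 1/2]
P^2 =
  S0: [7/9, 2/9]
  S1: [2/3, 1/3]
P^3 =
  S0: [41/54, 13/54]
  S1: [13/18, 5/18]

(P^3)[S1 -> S1] = 5/18

Answer: 5/18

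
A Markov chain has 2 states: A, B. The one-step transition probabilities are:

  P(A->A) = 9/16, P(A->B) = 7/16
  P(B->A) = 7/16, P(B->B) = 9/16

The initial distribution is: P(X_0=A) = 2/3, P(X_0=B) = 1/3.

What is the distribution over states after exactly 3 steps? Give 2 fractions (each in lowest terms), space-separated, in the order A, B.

Answer: 1537/3072 1535/3072

Derivation:
Propagating the distribution step by step (d_{t+1} = d_t * P):
d_0 = (A=2/3, B=1/3)
  d_1[A] = 2/3*9/16 + 1/3*7/16 = 25/48
  d_1[B] = 2/3*7/16 + 1/3*9/16 = 23/48
d_1 = (A=25/48, B=23/48)
  d_2[A] = 25/48*9/16 + 23/48*7/16 = 193/384
  d_2[B] = 25/48*7/16 + 23/48*9/16 = 191/384
d_2 = (A=193/384, B=191/384)
  d_3[A] = 193/384*9/16 + 191/384*7/16 = 1537/3072
  d_3[B] = 193/384*7/16 + 191/384*9/16 = 1535/3072
d_3 = (A=1537/3072, B=1535/3072)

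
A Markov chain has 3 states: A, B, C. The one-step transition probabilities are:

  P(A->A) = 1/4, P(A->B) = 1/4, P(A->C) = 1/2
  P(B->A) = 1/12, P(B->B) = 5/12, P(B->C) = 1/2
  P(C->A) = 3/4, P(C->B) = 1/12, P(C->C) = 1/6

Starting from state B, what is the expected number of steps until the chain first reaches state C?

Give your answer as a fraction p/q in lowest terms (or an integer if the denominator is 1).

Answer: 2

Derivation:
Let h_i = expected steps to first reach C from state i.
Boundary: h_C = 0.
First-step equations for the other states:
  h_A = 1 + 1/4*h_A + 1/4*h_B + 1/2*h_C
  h_B = 1 + 1/12*h_A + 5/12*h_B + 1/2*h_C

Substituting h_C = 0 and rearranging gives the linear system (I - Q) h = 1:
  [3/4, -1/4] . (h_A, h_B) = 1
  [-1/12, 7/12] . (h_A, h_B) = 1

Solving yields:
  h_A = 2
  h_B = 2

Starting state is B, so the expected hitting time is h_B = 2.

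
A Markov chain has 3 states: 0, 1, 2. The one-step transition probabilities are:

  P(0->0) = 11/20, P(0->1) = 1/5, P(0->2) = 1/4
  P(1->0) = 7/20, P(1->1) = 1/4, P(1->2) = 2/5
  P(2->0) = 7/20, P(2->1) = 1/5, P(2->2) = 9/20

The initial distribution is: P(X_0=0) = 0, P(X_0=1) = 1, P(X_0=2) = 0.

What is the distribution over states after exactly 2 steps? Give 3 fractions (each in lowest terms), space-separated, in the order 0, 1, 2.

Propagating the distribution step by step (d_{t+1} = d_t * P):
d_0 = (0=0, 1=1, 2=0)
  d_1[0] = 0*11/20 + 1*7/20 + 0*7/20 = 7/20
  d_1[1] = 0*1/5 + 1*1/4 + 0*1/5 = 1/4
  d_1[2] = 0*1/4 + 1*2/5 + 0*9/20 = 2/5
d_1 = (0=7/20, 1=1/4, 2=2/5)
  d_2[0] = 7/20*11/20 + 1/4*7/20 + 2/5*7/20 = 21/50
  d_2[1] = 7/20*1/5 + 1/4*1/4 + 2/5*1/5 = 17/80
  d_2[2] = 7/20*1/4 + 1/4*2/5 + 2/5*9/20 = 147/400
d_2 = (0=21/50, 1=17/80, 2=147/400)

Answer: 21/50 17/80 147/400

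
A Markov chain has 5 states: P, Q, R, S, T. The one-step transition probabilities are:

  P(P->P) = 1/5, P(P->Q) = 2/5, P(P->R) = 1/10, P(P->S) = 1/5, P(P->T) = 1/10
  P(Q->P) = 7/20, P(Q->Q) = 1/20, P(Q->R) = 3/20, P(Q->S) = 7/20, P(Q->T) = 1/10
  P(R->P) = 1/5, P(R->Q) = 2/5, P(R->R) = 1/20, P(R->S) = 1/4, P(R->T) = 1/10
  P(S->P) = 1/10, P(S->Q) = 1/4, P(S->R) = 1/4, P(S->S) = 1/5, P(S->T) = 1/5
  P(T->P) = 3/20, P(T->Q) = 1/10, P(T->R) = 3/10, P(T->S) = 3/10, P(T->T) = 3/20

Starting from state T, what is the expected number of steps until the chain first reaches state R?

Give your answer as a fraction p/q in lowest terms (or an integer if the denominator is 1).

Answer: 81810/18193

Derivation:
Let h_i = expected steps to first reach R from state i.
Boundary: h_R = 0.
First-step equations for the other states:
  h_P = 1 + 1/5*h_P + 2/5*h_Q + 1/10*h_R + 1/5*h_S + 1/10*h_T
  h_Q = 1 + 7/20*h_P + 1/20*h_Q + 3/20*h_R + 7/20*h_S + 1/10*h_T
  h_S = 1 + 1/10*h_P + 1/4*h_Q + 1/4*h_R + 1/5*h_S + 1/5*h_T
  h_T = 1 + 3/20*h_P + 1/10*h_Q + 3/10*h_R + 3/10*h_S + 3/20*h_T

Substituting h_R = 0 and rearranging gives the linear system (I - Q) h = 1:
  [4/5, -2/5, -1/5, -1/10] . (h_P, h_Q, h_S, h_T) = 1
  [-7/20, 19/20, -7/20, -1/10] . (h_P, h_Q, h_S, h_T) = 1
  [-1/10, -1/4, 4/5, -1/5] . (h_P, h_Q, h_S, h_T) = 1
  [-3/20, -1/10, -3/10, 17/20] . (h_P, h_Q, h_S, h_T) = 1

Solving yields:
  h_P = 103590/18193
  h_Q = 97880/18193
  h_S = 12390/2599
  h_T = 81810/18193

Starting state is T, so the expected hitting time is h_T = 81810/18193.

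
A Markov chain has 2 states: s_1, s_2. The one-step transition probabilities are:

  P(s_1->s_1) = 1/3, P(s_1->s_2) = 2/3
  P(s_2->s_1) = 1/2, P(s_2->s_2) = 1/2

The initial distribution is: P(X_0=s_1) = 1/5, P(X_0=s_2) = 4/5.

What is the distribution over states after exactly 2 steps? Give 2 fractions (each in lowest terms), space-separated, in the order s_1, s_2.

Propagating the distribution step by step (d_{t+1} = d_t * P):
d_0 = (s_1=1/5, s_2=4/5)
  d_1[s_1] = 1/5*1/3 + 4/5*1/2 = 7/15
  d_1[s_2] = 1/5*2/3 + 4/5*1/2 = 8/15
d_1 = (s_1=7/15, s_2=8/15)
  d_2[s_1] = 7/15*1/3 + 8/15*1/2 = 19/45
  d_2[s_2] = 7/15*2/3 + 8/15*1/2 = 26/45
d_2 = (s_1=19/45, s_2=26/45)

Answer: 19/45 26/45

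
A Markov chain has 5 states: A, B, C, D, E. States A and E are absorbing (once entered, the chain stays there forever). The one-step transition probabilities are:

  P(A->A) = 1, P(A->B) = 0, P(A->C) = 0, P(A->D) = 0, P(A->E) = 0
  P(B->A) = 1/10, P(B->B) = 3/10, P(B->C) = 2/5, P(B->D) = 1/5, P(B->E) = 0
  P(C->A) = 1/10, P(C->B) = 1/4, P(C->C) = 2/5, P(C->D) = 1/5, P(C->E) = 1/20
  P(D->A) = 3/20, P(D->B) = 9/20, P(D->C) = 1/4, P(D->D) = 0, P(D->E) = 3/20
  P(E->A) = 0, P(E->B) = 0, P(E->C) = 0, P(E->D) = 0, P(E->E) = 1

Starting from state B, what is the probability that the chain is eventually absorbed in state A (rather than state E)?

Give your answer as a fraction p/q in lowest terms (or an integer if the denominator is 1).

Answer: 52/73

Derivation:
Let a_i = P(absorbed in A | start in state i).
Boundary conditions: a_A = 1, a_E = 0.
For each transient state i, a_i = sum_j P(i->j) * a_j:
  a_B = 1/10*a_A + 3/10*a_B + 2/5*a_C + 1/5*a_D + 0*a_E
  a_C = 1/10*a_A + 1/4*a_B + 2/5*a_C + 1/5*a_D + 1/20*a_E
  a_D = 3/20*a_A + 9/20*a_B + 1/4*a_C + 0*a_D + 3/20*a_E

Substituting a_A = 1 and a_E = 0, rearrange to (I - Q) a = r where r[i] = P(i -> A):
  [7/10, -2/5, -1/5] . (a_B, a_C, a_D) = 1/10
  [-1/4, 3/5, -1/5] . (a_B, a_C, a_D) = 1/10
  [-9/20, -1/4, 1] . (a_B, a_C, a_D) = 3/20

Solving yields:
  a_B = 52/73
  a_C = 247/365
  a_D = 467/730

Starting state is B, so the absorption probability is a_B = 52/73.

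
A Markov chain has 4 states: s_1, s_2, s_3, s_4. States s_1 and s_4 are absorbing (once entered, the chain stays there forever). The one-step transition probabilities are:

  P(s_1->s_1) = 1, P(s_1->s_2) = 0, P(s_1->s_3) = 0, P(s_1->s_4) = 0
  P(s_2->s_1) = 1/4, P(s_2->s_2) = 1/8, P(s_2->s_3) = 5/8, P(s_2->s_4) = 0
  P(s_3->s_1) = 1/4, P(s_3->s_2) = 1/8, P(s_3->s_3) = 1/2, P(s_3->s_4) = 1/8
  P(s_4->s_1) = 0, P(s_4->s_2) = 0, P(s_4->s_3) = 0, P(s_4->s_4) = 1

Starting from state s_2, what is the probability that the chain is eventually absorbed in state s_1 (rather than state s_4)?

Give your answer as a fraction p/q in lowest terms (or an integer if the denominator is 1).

Answer: 18/23

Derivation:
Let a_i = P(absorbed in s_1 | start in state i).
Boundary conditions: a_s_1 = 1, a_s_4 = 0.
For each transient state i, a_i = sum_j P(i->j) * a_j:
  a_s_2 = 1/4*a_s_1 + 1/8*a_s_2 + 5/8*a_s_3 + 0*a_s_4
  a_s_3 = 1/4*a_s_1 + 1/8*a_s_2 + 1/2*a_s_3 + 1/8*a_s_4

Substituting a_s_1 = 1 and a_s_4 = 0, rearrange to (I - Q) a = r where r[i] = P(i -> s_1):
  [7/8, -5/8] . (a_s_2, a_s_3) = 1/4
  [-1/8, 1/2] . (a_s_2, a_s_3) = 1/4

Solving yields:
  a_s_2 = 18/23
  a_s_3 = 16/23

Starting state is s_2, so the absorption probability is a_s_2 = 18/23.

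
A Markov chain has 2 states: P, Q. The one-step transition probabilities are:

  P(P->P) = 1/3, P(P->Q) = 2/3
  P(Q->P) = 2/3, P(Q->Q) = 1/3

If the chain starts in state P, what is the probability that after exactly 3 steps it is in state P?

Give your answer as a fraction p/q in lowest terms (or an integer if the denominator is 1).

Computing P^3 by repeated multiplication:
P^1 =
  P: [1/3, 2/3]
  Q: [2/3, 1/3]
P^2 =
  P: [5/9, 4/9]
  Q: [4/9, 5/9]
P^3 =
  P: [13/27, 14/27]
  Q: [14/27, 13/27]

(P^3)[P -> P] = 13/27

Answer: 13/27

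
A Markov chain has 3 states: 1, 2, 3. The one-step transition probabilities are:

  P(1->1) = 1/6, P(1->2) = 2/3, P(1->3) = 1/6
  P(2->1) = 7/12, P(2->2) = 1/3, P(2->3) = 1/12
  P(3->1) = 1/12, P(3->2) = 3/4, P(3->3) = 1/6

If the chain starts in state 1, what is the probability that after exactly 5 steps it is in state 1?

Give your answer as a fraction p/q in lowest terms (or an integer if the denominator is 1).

Computing P^5 by repeated multiplication:
P^1 =
  1: [1/6, 2/3, 1/6]
  2: [7/12, 1/3, 1/12]
  3: [1/12, 3/4, 1/6]
P^2 =
  1: [31/72, 11/24, 1/9]
  2: [43/144, 9/16, 5/36]
  3: [67/144, 31/72, 5/48]
P^3 =
  1: [301/864, 113/216, 37/288]
  2: [673/1728, 53/108, 23/192]
  3: [583/1728, 919/1728, 113/864]
P^4 =
  1: [3877/10368, 5215/10368, 319/2592]
  2: [7489/20736, 10639/20736, 163/1296]
  3: [7825/20736, 1729/3456, 2537/20736]
P^5 =
  1: [45535/124416, 55/108, 15521/124416]
  2: [92059/248832, 10495/20736, 30833/248832]
  3: [90805/248832, 126929/248832, 5183/41472]

(P^5)[1 -> 1] = 45535/124416

Answer: 45535/124416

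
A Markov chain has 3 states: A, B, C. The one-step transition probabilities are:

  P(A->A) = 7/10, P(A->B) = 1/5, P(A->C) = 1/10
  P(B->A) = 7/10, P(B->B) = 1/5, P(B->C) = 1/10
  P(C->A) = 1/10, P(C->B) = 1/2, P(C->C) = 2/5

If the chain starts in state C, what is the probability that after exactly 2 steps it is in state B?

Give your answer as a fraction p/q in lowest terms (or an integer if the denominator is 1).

Answer: 8/25

Derivation:
Computing P^2 by repeated multiplication:
P^1 =
  A: [7/10, 1/5, 1/10]
  B: [7/10, 1/5, 1/10]
  C: [1/10, 1/2, 2/5]
P^2 =
  A: [16/25, 23/100, 13/100]
  B: [16/25, 23/100, 13/100]
  C: [23/50, 8/25, 11/50]

(P^2)[C -> B] = 8/25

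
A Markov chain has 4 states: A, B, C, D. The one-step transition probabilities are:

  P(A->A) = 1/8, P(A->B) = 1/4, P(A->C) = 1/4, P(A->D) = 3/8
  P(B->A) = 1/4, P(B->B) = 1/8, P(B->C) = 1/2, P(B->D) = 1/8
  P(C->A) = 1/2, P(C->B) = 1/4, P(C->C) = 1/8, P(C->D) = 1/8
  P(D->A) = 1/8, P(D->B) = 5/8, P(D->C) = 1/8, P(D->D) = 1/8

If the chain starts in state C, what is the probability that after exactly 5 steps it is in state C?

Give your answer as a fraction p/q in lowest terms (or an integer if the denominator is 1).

Answer: 2139/8192

Derivation:
Computing P^5 by repeated multiplication:
P^1 =
  A: [1/8, 1/4, 1/4, 3/8]
  B: [1/4, 1/8, 1/2, 1/8]
  C: [1/2, 1/4, 1/8, 1/8]
  D: [1/8, 5/8, 1/8, 1/8]
P^2 =
  A: [1/4, 23/64, 15/64, 5/32]
  B: [21/64, 9/32, 13/64, 3/16]
  C: [13/64, 17/64, 9/32, 1/4]
  D: [1/4, 7/32, 3/8, 5/32]
P^3 =
  A: [33/128, 135/512, 149/512, 3/16]
  B: [121/512, 73/256, 139/512, 53/256]
  C: [135/512, 159/512, 1/4, 45/256]
  D: [75/256, 9/32, 61/256, 3/16]
P^4 =
  A: [547/2048, 1177/4096, 1049/4096, 97/512]
  B: [1075/4096, 299/1024, 1071/4096, 377/2048]
  C: [1055/4096, 1135/4096, 281/1024, 391/2048]
  D: [511/2048, 73/256, 547/2048, 203/1024]
P^5 =
  A: [2105/8192, 9343/32768, 8721/32768, 1571/8192]
  B: [8505/32768, 4629/16384, 8759/32768, 3123/16384]
  C: [8603/32768, 9403/32768, 2139/8192, 3103/16384]
  D: [4273/16384, 2365/8192, 4311/16384, 1535/8192]

(P^5)[C -> C] = 2139/8192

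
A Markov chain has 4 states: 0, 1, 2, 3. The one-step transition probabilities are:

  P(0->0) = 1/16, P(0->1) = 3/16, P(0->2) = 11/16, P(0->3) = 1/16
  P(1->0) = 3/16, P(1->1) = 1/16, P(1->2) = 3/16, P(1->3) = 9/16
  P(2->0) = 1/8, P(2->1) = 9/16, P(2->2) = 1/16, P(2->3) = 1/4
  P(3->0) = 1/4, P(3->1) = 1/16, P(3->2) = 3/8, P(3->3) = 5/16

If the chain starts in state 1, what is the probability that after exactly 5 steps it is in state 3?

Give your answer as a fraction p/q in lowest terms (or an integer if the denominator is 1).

Answer: 324129/1048576

Derivation:
Computing P^5 by repeated multiplication:
P^1 =
  0: [1/16, 3/16, 11/16, 1/16]
  1: [3/16, 1/16, 3/16, 9/16]
  2: [1/8, 9/16, 1/16, 1/4]
  3: [1/4, 1/16, 3/8, 5/16]
P^2 =
  0: [9/64, 53/128, 37/256, 77/256]
  1: [3/16, 23/128, 93/256, 69/256]
  2: [47/256, 7/64, 37/128, 107/256]
  3: [39/256, 9/32, 83/256, 31/128]
P^3 =
  0: [23/128, 39/256, 1213/4096, 1523/4096]
  1: [81/512, 137/512, 1173/4096, 1179/4096]
  2: [707/4096, 471/2048, 1317/4096, 565/2048]
  3: [669/4096, 499/2048, 275/1024, 1329/4096]
P^4 =
  0: [5563/32768, 1909/8192, 20319/65536, 18819/65536]
  1: [5499/32768, 1847/8192, 18663/65536, 21099/65536]
  2: [10687/65536, 8023/32768, 4675/16384, 20103/65536]
  3: [11179/65536, 7117/32768, 19427/65536, 2587/8192]
P^5 =
  0: [21607/131072, 62585/262144, 301435/1048576, 323945/1048576]
  1: [22131/131072, 59209/262144, 310563/1048576, 324129/1048576]
  2: [176637/1048576, 118255/524288, 305013/1048576, 20651/65536]
  3: [175519/1048576, 121655/524288, 154637/524288, 320473/1048576]

(P^5)[1 -> 3] = 324129/1048576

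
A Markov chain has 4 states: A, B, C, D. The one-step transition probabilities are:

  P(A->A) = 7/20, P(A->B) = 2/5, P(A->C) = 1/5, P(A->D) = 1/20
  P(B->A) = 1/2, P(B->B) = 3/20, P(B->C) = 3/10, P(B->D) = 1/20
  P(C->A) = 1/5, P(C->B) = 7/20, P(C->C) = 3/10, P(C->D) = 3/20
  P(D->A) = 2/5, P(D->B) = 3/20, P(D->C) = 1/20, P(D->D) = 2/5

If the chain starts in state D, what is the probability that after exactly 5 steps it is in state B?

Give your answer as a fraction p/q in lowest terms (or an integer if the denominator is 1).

Computing P^5 by repeated multiplication:
P^1 =
  A: [7/20, 2/5, 1/5, 1/20]
  B: [1/2, 3/20, 3/10, 1/20]
  C: [1/5, 7/20, 3/10, 3/20]
  D: [2/5, 3/20, 1/20, 2/5]
P^2 =
  A: [153/400, 111/400, 101/400, 7/80]
  B: [33/100, 67/200, 19/80, 39/400]
  C: [73/200, 13/50, 97/400, 53/400]
  D: [77/200, 13/50, 4/25, 39/200]
P^3 =
  A: [573/1600, 2369/8000, 1919/8000, 847/8000]
  B: [739/2000, 7/25, 1941/8000, 863/8000]
  C: [1437/4000, 1159/4000, 1843/8000, 193/1600]
  D: [1499/4000, 1113/4000, 851/4000, 537/4000]
P^4 =
  A: [58197/160000, 46001/160000, 7607/32000, 17767/160000]
  B: [361/1000, 2909/10000, 37773/160000, 17923/160000]
  C: [5839/16000, 22871/80000, 37427/160000, 18441/160000]
  D: [29323/80000, 22899/80000, 18317/80000, 9461/80000]
P^5 =
  A: [232333/640000, 1477/5120, 754771/3200000, 360439/3200000]
  B: [291059/800000, 229973/800000, 150973/640000, 361007/3200000]
  C: [581693/1600000, 460829/1600000, 150203/640000, 363941/3200000]
  D: [583207/1600000, 459883/1600000, 374049/1600000, 182861/1600000]

(P^5)[D -> B] = 459883/1600000

Answer: 459883/1600000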